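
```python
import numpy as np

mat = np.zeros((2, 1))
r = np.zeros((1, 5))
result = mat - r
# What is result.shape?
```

(2, 5)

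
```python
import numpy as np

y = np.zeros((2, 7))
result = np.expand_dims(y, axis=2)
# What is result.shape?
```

(2, 7, 1)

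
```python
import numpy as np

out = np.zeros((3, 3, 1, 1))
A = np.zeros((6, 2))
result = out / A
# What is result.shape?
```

(3, 3, 6, 2)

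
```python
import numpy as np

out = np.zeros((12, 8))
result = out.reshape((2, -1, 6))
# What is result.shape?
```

(2, 8, 6)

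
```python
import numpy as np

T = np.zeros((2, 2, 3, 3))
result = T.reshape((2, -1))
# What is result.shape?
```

(2, 18)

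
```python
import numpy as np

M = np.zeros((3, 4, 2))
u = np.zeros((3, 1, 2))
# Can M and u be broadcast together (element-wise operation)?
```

Yes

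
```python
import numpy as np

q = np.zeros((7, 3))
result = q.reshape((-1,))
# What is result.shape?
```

(21,)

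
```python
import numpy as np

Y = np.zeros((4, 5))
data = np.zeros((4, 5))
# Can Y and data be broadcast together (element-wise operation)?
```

Yes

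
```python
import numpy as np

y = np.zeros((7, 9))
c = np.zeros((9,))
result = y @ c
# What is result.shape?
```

(7,)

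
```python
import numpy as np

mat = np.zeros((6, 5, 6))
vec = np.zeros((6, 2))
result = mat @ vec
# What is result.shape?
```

(6, 5, 2)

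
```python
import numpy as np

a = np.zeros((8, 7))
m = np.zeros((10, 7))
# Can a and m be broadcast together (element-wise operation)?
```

No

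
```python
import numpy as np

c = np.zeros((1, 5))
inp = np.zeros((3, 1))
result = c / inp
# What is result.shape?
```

(3, 5)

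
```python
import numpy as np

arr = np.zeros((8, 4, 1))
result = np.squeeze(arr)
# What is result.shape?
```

(8, 4)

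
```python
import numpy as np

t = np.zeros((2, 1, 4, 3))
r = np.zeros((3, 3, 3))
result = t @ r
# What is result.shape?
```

(2, 3, 4, 3)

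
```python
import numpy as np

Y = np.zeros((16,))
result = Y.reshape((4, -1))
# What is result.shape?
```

(4, 4)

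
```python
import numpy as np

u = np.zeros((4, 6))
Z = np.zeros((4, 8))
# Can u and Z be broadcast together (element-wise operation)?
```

No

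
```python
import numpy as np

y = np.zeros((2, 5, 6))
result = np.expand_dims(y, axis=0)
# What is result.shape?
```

(1, 2, 5, 6)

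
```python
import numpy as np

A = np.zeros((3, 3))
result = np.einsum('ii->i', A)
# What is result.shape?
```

(3,)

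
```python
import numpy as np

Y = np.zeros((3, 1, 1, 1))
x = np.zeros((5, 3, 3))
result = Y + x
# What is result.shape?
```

(3, 5, 3, 3)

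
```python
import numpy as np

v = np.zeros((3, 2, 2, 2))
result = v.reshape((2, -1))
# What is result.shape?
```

(2, 12)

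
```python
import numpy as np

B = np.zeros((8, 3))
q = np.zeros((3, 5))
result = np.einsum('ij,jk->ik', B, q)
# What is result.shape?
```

(8, 5)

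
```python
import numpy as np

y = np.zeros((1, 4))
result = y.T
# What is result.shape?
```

(4, 1)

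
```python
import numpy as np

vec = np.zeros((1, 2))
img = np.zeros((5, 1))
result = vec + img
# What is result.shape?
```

(5, 2)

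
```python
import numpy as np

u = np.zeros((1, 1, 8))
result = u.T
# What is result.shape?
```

(8, 1, 1)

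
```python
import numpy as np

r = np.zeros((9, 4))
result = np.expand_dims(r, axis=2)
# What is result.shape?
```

(9, 4, 1)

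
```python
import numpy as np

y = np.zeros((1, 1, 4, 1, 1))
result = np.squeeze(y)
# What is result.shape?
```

(4,)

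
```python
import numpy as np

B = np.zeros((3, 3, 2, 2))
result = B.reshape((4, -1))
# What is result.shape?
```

(4, 9)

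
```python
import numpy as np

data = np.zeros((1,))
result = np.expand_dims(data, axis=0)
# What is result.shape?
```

(1, 1)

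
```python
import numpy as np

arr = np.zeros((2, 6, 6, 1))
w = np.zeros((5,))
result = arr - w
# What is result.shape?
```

(2, 6, 6, 5)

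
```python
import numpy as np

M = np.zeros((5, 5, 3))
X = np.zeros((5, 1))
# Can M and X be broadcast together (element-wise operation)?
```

Yes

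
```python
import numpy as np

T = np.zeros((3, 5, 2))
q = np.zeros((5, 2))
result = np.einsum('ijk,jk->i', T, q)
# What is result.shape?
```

(3,)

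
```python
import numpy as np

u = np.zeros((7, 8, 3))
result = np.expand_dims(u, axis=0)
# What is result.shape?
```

(1, 7, 8, 3)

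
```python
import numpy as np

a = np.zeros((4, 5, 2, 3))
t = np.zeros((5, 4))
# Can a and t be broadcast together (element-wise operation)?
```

No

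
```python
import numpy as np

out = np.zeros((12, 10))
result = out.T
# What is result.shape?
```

(10, 12)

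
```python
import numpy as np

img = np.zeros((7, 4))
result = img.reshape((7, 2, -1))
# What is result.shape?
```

(7, 2, 2)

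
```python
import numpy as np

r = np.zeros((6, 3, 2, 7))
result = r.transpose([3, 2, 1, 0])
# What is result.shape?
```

(7, 2, 3, 6)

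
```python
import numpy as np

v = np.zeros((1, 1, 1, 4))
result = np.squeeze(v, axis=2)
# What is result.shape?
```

(1, 1, 4)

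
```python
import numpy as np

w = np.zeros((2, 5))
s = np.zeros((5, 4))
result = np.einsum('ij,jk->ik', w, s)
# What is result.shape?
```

(2, 4)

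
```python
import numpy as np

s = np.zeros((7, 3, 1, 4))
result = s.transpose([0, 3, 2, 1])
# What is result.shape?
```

(7, 4, 1, 3)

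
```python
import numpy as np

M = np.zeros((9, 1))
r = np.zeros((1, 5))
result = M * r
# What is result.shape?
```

(9, 5)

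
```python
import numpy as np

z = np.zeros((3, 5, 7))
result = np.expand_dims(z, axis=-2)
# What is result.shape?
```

(3, 5, 1, 7)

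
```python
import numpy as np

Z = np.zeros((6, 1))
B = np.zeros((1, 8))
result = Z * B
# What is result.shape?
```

(6, 8)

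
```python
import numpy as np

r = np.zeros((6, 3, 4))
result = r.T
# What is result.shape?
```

(4, 3, 6)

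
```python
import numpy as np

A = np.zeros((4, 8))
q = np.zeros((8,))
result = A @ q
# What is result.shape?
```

(4,)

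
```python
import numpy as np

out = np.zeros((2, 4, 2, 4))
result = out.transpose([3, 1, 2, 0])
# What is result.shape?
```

(4, 4, 2, 2)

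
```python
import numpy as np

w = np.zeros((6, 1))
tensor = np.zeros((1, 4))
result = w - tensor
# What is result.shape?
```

(6, 4)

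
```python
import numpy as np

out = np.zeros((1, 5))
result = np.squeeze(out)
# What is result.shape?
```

(5,)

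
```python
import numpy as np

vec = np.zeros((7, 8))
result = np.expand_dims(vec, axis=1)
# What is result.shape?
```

(7, 1, 8)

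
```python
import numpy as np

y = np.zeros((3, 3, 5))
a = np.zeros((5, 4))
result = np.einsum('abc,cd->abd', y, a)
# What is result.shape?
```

(3, 3, 4)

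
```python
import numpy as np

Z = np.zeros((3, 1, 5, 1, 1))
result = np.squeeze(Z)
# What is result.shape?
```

(3, 5)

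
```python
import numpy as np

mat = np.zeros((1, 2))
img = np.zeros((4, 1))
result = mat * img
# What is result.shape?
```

(4, 2)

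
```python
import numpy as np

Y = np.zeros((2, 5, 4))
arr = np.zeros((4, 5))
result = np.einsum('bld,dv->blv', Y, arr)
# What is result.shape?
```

(2, 5, 5)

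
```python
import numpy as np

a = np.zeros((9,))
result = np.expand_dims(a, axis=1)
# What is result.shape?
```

(9, 1)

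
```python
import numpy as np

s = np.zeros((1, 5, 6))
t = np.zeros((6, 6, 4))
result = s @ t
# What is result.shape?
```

(6, 5, 4)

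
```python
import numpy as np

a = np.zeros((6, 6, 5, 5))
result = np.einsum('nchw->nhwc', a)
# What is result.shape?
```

(6, 5, 5, 6)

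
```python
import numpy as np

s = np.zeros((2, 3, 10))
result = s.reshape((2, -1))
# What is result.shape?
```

(2, 30)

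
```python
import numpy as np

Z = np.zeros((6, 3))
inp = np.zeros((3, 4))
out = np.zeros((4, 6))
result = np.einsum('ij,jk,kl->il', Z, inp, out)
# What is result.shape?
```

(6, 6)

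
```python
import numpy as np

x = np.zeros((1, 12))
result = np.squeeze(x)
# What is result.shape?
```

(12,)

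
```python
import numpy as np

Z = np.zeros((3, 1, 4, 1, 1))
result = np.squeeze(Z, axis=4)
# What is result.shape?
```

(3, 1, 4, 1)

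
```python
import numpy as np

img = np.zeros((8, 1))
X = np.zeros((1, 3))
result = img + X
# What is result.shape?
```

(8, 3)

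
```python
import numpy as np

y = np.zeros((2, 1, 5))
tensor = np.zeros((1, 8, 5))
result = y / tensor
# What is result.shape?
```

(2, 8, 5)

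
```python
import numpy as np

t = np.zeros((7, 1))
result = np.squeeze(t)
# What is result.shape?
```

(7,)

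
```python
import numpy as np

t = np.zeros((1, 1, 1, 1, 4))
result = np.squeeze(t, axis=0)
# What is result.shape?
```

(1, 1, 1, 4)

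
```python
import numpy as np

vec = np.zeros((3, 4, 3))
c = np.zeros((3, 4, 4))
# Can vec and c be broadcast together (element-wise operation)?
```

No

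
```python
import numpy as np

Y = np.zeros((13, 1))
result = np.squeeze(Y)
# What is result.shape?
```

(13,)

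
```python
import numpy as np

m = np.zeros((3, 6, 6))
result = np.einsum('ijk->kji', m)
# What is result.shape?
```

(6, 6, 3)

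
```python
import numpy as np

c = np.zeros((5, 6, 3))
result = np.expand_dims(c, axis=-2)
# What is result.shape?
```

(5, 6, 1, 3)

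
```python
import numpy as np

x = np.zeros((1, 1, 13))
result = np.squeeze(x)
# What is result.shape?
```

(13,)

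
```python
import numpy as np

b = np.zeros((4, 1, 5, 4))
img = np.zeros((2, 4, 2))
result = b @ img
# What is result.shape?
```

(4, 2, 5, 2)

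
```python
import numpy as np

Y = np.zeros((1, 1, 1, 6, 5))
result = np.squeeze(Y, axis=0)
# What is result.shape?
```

(1, 1, 6, 5)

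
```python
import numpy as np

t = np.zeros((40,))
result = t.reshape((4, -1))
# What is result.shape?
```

(4, 10)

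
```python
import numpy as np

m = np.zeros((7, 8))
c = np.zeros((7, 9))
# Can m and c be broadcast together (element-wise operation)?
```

No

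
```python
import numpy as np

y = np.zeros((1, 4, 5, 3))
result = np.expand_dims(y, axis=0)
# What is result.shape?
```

(1, 1, 4, 5, 3)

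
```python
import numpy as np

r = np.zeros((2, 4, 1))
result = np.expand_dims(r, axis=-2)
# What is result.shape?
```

(2, 4, 1, 1)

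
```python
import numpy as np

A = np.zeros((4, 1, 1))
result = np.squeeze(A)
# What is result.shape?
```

(4,)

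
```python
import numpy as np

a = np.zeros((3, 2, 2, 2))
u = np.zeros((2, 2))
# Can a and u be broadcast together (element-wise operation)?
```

Yes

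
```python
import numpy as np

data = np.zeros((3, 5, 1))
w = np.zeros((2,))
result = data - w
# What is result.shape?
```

(3, 5, 2)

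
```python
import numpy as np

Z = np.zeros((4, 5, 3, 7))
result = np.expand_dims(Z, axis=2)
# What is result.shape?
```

(4, 5, 1, 3, 7)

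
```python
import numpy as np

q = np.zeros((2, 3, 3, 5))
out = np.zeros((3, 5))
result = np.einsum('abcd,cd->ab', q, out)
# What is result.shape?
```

(2, 3)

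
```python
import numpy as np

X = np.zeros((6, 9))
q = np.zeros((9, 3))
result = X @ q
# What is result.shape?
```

(6, 3)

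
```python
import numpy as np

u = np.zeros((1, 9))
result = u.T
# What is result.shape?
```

(9, 1)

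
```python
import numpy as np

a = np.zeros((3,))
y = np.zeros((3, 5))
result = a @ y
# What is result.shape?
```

(5,)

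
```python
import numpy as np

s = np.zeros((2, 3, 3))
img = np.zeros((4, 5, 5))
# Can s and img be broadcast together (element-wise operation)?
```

No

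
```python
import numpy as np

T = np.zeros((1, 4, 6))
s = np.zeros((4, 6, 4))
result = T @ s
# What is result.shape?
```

(4, 4, 4)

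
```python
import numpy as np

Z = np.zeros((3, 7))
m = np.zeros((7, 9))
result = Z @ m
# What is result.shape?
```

(3, 9)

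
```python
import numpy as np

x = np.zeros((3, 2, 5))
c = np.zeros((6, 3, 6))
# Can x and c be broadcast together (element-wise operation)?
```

No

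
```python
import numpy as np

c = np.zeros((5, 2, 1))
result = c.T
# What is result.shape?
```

(1, 2, 5)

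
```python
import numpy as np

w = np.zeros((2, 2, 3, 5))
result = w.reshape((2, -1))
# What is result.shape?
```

(2, 30)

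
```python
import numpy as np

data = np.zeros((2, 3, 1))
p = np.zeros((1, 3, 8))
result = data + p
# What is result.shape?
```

(2, 3, 8)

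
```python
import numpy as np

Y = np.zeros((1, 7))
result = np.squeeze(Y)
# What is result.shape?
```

(7,)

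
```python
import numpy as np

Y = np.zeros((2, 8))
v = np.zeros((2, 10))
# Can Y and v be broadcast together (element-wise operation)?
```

No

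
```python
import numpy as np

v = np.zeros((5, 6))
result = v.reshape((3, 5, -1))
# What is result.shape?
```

(3, 5, 2)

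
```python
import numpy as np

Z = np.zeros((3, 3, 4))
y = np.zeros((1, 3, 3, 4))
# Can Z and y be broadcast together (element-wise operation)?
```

Yes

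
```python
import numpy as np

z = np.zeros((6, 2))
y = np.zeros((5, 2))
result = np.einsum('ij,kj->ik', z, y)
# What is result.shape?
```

(6, 5)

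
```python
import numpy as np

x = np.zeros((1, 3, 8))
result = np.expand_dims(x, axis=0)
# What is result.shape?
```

(1, 1, 3, 8)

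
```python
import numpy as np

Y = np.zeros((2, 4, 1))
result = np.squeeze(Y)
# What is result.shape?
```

(2, 4)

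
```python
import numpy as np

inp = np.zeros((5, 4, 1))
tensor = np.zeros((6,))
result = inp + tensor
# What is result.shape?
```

(5, 4, 6)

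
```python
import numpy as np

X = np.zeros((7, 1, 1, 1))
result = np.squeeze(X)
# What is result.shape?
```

(7,)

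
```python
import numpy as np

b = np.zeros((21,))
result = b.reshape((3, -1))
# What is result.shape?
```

(3, 7)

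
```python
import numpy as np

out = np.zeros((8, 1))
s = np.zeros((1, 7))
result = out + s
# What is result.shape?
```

(8, 7)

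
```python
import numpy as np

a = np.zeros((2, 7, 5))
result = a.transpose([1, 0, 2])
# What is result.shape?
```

(7, 2, 5)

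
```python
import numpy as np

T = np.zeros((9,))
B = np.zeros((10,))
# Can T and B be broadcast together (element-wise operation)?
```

No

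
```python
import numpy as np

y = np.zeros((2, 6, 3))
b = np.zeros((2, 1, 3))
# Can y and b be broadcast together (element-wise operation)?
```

Yes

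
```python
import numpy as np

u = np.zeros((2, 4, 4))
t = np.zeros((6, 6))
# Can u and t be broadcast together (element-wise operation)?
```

No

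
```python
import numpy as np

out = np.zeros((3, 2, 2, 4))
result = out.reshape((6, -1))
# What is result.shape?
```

(6, 8)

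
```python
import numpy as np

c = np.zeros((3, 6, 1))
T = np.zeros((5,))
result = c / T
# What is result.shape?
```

(3, 6, 5)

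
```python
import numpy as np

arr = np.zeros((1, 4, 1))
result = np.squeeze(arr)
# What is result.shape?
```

(4,)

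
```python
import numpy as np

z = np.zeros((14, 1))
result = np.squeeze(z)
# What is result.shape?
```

(14,)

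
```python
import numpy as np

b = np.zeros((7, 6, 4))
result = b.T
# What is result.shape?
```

(4, 6, 7)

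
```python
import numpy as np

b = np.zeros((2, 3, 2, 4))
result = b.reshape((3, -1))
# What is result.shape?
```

(3, 16)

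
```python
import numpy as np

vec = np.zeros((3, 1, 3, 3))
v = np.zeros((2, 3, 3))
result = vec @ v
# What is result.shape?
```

(3, 2, 3, 3)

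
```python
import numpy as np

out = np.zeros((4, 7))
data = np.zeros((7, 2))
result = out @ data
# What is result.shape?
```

(4, 2)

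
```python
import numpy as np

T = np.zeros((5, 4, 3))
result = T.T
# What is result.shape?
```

(3, 4, 5)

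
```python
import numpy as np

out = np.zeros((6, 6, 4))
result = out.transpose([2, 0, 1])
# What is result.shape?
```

(4, 6, 6)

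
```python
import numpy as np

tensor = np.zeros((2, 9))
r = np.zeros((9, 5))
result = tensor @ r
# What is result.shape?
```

(2, 5)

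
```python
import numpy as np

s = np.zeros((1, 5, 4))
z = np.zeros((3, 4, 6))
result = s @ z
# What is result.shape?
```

(3, 5, 6)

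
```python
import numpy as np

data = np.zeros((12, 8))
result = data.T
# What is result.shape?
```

(8, 12)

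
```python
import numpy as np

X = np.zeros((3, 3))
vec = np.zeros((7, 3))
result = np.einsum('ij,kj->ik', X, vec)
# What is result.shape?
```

(3, 7)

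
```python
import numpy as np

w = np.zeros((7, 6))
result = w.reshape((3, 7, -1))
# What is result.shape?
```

(3, 7, 2)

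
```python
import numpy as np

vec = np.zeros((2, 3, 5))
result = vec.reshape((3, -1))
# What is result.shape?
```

(3, 10)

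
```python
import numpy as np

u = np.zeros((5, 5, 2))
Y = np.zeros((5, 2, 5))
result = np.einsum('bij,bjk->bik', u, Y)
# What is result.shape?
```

(5, 5, 5)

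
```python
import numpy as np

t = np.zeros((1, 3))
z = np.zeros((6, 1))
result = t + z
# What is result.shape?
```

(6, 3)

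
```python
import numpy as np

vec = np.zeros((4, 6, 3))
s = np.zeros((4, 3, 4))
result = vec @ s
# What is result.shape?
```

(4, 6, 4)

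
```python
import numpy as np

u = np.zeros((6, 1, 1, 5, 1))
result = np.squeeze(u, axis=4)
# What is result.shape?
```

(6, 1, 1, 5)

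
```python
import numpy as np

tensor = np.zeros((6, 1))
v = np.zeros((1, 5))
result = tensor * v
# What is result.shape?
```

(6, 5)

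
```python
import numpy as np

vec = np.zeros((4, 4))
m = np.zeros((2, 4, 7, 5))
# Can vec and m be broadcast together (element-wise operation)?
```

No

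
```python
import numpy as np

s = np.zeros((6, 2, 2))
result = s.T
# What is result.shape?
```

(2, 2, 6)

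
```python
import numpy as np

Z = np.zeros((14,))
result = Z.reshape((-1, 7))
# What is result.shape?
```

(2, 7)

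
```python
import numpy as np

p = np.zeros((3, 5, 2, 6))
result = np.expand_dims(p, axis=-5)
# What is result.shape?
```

(1, 3, 5, 2, 6)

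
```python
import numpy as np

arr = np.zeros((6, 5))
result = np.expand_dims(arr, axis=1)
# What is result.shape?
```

(6, 1, 5)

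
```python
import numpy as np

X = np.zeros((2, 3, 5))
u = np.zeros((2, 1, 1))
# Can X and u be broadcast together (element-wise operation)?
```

Yes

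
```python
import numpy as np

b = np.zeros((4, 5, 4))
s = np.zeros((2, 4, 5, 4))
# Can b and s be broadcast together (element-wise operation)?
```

Yes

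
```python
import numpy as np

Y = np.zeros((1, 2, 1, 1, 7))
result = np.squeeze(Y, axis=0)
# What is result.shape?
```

(2, 1, 1, 7)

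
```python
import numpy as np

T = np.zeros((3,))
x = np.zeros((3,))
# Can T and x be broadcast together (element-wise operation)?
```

Yes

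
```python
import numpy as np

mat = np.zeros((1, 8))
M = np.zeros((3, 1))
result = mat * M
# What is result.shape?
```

(3, 8)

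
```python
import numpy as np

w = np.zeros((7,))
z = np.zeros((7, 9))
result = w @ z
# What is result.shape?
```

(9,)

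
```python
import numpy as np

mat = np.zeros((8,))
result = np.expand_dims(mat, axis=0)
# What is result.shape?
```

(1, 8)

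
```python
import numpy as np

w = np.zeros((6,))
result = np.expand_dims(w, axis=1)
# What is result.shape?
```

(6, 1)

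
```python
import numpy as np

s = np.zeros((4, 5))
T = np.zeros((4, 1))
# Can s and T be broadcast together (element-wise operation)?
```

Yes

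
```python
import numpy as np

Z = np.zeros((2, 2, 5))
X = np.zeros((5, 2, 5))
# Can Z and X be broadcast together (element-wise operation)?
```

No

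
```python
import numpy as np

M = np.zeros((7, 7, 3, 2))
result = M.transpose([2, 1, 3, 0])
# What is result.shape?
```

(3, 7, 2, 7)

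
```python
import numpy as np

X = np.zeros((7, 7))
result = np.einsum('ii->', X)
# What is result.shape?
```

()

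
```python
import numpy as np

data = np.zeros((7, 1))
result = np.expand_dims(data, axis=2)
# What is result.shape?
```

(7, 1, 1)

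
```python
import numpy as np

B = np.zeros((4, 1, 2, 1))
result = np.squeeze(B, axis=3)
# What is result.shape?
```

(4, 1, 2)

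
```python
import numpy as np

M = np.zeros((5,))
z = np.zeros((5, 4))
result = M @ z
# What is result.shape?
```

(4,)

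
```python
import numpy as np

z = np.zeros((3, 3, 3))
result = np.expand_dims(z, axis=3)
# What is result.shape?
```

(3, 3, 3, 1)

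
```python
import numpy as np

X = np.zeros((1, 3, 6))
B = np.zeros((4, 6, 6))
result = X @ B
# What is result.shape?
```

(4, 3, 6)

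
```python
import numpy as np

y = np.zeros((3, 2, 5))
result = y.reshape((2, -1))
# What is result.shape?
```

(2, 15)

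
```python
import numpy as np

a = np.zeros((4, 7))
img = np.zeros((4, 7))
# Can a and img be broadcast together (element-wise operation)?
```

Yes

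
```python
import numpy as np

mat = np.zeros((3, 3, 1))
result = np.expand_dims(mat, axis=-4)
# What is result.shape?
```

(1, 3, 3, 1)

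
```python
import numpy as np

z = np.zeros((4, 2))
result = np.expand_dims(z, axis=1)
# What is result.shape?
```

(4, 1, 2)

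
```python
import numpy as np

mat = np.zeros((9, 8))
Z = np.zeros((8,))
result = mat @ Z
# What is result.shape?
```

(9,)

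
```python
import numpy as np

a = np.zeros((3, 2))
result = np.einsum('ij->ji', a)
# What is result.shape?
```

(2, 3)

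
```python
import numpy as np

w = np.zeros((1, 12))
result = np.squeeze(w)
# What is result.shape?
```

(12,)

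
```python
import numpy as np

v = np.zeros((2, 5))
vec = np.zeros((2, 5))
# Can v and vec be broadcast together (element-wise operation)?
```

Yes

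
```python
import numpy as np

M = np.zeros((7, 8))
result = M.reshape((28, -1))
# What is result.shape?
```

(28, 2)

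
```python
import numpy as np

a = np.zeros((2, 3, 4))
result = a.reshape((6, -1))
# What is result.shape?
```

(6, 4)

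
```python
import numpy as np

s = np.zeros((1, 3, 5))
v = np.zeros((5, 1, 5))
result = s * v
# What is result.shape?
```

(5, 3, 5)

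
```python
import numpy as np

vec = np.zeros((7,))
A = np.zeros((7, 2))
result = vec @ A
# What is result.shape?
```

(2,)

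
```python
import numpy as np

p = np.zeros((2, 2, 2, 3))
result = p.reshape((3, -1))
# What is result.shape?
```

(3, 8)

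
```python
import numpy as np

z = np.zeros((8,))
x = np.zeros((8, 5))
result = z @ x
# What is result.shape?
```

(5,)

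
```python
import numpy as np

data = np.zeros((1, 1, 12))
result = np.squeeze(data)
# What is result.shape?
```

(12,)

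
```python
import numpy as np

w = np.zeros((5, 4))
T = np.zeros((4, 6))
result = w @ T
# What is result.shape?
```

(5, 6)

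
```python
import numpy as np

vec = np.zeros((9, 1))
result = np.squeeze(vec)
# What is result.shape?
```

(9,)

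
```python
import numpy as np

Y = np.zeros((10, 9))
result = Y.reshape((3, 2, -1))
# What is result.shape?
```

(3, 2, 15)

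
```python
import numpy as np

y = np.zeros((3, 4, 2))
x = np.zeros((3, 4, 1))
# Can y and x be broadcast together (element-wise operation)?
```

Yes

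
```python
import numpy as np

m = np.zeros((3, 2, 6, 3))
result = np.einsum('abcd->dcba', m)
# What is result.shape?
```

(3, 6, 2, 3)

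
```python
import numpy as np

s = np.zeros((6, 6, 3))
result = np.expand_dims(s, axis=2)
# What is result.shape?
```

(6, 6, 1, 3)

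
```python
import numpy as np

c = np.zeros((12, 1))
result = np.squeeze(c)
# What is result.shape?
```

(12,)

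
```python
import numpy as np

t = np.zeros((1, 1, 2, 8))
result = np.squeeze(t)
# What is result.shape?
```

(2, 8)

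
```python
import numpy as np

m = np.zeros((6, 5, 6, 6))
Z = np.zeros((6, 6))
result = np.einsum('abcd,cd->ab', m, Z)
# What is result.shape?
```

(6, 5)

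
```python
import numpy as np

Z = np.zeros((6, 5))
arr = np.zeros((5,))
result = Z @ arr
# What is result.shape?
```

(6,)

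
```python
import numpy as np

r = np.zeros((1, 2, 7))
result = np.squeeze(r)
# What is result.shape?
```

(2, 7)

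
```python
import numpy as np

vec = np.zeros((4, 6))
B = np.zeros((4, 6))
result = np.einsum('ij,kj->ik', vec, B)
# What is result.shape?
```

(4, 4)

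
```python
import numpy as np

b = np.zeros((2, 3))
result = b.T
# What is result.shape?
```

(3, 2)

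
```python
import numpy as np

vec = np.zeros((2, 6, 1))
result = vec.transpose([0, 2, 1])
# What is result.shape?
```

(2, 1, 6)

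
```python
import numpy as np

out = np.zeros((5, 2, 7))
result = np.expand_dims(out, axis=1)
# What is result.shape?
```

(5, 1, 2, 7)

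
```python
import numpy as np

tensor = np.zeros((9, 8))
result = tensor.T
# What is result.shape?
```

(8, 9)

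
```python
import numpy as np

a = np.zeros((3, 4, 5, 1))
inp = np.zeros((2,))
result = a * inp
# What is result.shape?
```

(3, 4, 5, 2)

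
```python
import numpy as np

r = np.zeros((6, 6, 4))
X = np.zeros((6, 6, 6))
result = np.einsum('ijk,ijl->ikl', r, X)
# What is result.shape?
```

(6, 4, 6)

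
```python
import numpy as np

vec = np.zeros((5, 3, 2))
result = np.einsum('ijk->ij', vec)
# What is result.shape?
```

(5, 3)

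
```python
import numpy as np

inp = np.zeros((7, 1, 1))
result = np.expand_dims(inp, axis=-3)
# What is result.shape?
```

(7, 1, 1, 1)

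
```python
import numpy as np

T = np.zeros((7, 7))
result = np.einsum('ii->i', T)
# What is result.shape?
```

(7,)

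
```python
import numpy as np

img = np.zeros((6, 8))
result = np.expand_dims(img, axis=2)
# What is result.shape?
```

(6, 8, 1)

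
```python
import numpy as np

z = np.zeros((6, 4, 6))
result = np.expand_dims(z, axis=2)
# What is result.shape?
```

(6, 4, 1, 6)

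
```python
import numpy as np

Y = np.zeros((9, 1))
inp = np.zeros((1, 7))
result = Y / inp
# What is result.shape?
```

(9, 7)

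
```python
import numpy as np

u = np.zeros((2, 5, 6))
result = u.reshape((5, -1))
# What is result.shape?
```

(5, 12)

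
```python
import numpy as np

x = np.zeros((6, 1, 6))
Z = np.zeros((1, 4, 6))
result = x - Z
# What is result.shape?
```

(6, 4, 6)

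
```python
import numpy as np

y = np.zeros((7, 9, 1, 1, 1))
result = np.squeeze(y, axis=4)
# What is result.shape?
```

(7, 9, 1, 1)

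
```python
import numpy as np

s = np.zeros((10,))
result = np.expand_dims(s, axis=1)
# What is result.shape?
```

(10, 1)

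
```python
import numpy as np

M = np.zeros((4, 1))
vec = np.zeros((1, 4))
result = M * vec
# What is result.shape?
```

(4, 4)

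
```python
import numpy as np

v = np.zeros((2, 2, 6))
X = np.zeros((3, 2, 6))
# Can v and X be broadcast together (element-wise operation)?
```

No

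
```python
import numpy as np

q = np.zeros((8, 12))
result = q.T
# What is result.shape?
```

(12, 8)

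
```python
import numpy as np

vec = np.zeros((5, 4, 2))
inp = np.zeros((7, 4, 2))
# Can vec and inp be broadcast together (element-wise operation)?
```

No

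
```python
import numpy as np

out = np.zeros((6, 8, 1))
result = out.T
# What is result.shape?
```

(1, 8, 6)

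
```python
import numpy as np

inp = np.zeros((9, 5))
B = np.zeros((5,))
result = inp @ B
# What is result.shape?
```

(9,)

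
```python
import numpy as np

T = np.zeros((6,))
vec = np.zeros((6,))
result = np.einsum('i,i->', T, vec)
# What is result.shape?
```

()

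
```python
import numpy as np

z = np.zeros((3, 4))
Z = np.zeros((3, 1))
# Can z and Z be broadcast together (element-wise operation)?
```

Yes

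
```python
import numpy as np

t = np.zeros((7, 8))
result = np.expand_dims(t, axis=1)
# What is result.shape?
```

(7, 1, 8)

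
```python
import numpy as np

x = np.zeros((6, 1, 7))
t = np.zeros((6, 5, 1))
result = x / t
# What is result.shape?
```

(6, 5, 7)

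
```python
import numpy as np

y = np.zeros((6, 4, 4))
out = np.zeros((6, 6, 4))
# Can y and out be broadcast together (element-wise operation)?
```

No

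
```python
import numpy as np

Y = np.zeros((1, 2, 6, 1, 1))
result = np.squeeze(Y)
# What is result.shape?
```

(2, 6)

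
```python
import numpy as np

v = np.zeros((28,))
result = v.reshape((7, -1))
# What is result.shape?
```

(7, 4)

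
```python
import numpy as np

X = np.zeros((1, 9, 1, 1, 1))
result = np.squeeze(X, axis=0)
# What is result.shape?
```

(9, 1, 1, 1)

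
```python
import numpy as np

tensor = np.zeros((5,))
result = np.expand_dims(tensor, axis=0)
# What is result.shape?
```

(1, 5)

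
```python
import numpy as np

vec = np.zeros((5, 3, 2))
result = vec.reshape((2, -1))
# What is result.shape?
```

(2, 15)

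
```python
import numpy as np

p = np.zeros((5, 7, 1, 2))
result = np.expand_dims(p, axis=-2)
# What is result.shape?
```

(5, 7, 1, 1, 2)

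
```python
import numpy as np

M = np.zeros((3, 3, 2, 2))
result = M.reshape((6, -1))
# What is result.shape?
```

(6, 6)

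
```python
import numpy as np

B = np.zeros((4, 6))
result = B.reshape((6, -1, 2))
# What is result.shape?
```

(6, 2, 2)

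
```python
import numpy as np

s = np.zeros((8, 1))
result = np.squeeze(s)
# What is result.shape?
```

(8,)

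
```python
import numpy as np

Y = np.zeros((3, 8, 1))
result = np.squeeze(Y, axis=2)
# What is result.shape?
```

(3, 8)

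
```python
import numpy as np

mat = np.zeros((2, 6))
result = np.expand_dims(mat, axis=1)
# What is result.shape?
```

(2, 1, 6)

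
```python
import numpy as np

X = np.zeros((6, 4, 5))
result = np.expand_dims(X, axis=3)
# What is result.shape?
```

(6, 4, 5, 1)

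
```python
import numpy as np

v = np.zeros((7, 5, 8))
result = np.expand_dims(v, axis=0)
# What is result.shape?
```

(1, 7, 5, 8)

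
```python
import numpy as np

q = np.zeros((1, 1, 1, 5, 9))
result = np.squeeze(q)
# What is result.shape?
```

(5, 9)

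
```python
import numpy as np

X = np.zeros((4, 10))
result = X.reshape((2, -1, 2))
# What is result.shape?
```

(2, 10, 2)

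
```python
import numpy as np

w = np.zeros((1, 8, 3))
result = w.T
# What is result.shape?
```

(3, 8, 1)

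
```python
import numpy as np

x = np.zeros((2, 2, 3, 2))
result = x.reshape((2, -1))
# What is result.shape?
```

(2, 12)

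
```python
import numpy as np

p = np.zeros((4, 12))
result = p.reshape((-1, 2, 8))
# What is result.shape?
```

(3, 2, 8)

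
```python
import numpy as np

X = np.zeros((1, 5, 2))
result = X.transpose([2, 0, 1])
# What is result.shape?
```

(2, 1, 5)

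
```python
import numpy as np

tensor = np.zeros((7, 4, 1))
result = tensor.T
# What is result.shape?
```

(1, 4, 7)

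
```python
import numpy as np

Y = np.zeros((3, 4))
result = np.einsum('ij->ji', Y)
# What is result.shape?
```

(4, 3)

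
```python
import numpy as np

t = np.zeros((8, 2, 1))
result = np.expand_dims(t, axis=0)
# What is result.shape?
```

(1, 8, 2, 1)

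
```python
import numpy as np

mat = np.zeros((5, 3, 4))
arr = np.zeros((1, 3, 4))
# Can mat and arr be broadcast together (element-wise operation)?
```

Yes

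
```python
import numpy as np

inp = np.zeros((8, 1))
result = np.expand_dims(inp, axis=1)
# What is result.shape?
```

(8, 1, 1)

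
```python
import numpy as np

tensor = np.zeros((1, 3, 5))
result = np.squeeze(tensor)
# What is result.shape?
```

(3, 5)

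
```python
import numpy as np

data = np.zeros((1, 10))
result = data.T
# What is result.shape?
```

(10, 1)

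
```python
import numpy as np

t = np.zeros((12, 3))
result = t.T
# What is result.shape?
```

(3, 12)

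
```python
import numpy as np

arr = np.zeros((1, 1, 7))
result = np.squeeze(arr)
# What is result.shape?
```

(7,)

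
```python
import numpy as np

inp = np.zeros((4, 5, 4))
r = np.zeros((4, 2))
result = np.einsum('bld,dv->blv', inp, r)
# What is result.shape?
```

(4, 5, 2)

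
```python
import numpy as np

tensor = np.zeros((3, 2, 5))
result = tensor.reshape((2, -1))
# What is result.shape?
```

(2, 15)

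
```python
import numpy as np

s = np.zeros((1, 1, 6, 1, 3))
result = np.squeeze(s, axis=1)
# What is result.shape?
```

(1, 6, 1, 3)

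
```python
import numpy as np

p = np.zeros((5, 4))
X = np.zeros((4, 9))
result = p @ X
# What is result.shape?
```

(5, 9)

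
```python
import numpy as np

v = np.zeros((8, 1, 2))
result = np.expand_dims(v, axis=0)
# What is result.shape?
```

(1, 8, 1, 2)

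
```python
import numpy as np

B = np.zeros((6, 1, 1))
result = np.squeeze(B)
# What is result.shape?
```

(6,)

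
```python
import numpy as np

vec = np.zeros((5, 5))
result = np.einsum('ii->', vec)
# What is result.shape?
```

()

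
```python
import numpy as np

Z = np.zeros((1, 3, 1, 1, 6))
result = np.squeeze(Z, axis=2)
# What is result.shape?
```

(1, 3, 1, 6)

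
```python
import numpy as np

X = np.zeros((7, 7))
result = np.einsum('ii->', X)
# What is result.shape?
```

()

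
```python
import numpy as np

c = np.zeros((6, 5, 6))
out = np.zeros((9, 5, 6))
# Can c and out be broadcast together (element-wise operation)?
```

No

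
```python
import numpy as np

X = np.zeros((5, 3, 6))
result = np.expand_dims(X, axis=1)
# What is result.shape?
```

(5, 1, 3, 6)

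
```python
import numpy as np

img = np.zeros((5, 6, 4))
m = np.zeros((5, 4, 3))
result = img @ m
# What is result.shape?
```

(5, 6, 3)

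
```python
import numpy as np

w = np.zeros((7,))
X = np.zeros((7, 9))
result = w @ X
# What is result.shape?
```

(9,)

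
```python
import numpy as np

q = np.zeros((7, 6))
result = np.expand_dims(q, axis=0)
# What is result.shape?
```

(1, 7, 6)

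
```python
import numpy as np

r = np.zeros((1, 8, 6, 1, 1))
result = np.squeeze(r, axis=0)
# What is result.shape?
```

(8, 6, 1, 1)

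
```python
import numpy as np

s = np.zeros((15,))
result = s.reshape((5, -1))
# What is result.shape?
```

(5, 3)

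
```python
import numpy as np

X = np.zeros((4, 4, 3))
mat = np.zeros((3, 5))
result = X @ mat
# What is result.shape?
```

(4, 4, 5)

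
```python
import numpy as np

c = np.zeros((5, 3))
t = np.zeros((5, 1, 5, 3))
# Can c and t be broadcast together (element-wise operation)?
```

Yes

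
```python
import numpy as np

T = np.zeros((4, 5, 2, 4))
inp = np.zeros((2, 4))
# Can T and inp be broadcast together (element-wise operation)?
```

Yes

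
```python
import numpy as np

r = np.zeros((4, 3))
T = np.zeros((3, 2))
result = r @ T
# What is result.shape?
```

(4, 2)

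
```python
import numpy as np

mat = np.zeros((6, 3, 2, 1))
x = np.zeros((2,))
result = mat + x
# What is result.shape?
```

(6, 3, 2, 2)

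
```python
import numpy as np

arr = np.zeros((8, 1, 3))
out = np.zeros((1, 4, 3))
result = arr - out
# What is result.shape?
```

(8, 4, 3)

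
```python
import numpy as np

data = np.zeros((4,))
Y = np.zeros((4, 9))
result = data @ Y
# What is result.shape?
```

(9,)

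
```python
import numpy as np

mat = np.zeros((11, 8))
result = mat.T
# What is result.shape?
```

(8, 11)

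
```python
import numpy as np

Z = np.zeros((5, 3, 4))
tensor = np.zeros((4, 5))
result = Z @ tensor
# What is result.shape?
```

(5, 3, 5)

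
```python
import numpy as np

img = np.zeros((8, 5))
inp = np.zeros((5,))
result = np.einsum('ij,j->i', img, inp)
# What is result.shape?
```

(8,)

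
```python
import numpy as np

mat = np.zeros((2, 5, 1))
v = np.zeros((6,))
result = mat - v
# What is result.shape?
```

(2, 5, 6)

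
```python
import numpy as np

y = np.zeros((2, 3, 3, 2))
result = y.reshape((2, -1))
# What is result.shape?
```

(2, 18)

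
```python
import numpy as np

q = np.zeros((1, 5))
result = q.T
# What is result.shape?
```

(5, 1)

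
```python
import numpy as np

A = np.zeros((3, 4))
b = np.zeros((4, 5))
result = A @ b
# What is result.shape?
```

(3, 5)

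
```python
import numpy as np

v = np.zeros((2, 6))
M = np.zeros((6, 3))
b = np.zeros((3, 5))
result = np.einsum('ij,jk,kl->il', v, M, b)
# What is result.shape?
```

(2, 5)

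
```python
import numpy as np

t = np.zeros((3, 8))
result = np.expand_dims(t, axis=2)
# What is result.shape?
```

(3, 8, 1)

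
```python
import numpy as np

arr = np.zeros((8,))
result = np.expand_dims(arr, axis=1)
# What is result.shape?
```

(8, 1)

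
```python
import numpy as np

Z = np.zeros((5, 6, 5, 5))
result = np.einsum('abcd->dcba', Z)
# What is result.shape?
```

(5, 5, 6, 5)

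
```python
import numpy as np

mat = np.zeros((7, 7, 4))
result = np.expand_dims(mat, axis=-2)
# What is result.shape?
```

(7, 7, 1, 4)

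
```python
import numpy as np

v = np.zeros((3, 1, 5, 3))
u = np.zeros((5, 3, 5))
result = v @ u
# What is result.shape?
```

(3, 5, 5, 5)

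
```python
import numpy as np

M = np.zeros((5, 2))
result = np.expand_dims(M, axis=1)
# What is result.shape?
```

(5, 1, 2)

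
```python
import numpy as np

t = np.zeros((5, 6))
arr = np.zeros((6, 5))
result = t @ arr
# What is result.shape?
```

(5, 5)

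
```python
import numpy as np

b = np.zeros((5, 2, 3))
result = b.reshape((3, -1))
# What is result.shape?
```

(3, 10)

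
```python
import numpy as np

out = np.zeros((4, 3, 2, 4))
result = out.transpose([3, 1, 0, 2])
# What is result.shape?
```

(4, 3, 4, 2)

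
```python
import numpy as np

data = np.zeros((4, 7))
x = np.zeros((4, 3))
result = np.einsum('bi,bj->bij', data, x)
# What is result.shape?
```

(4, 7, 3)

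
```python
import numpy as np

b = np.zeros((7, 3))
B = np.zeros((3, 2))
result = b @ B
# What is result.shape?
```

(7, 2)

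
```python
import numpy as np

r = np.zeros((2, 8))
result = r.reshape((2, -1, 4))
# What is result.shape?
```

(2, 2, 4)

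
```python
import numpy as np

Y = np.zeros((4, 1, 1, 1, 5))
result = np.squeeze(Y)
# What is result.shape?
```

(4, 5)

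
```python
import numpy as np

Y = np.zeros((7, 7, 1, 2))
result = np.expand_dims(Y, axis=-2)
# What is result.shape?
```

(7, 7, 1, 1, 2)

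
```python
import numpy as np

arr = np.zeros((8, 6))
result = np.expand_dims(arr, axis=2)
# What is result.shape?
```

(8, 6, 1)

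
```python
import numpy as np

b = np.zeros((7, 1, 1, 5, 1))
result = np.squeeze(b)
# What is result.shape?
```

(7, 5)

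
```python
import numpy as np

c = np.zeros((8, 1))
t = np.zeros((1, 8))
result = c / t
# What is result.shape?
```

(8, 8)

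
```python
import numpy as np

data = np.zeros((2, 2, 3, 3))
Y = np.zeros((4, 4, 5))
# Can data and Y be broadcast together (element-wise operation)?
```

No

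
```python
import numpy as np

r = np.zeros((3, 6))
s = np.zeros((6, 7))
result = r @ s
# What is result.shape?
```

(3, 7)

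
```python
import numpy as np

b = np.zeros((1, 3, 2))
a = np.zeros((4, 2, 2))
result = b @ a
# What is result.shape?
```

(4, 3, 2)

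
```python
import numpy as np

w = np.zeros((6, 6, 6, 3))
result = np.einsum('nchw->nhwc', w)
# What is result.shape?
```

(6, 6, 3, 6)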